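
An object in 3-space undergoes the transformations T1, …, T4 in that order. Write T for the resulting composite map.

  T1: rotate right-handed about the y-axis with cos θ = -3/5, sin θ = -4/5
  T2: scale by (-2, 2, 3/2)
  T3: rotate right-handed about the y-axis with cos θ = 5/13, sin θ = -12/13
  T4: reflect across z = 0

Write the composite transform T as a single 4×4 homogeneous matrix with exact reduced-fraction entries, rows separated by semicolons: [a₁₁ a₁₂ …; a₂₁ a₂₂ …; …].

T1 = [-3/5 0 -4/5 0; 0 1 0 0; 4/5 0 -3/5 0; 0 0 0 1]
T2·T1 = [6/5 0 8/5 0; 0 2 0 0; 6/5 0 -9/10 0; 0 0 0 1]
T3·…·T1 = [-42/65 0 94/65 0; 0 2 0 0; 102/65 0 147/130 0; 0 0 0 1]
T4·…·T1 = [-42/65 0 94/65 0; 0 2 0 0; -102/65 0 -147/130 0; 0 0 0 1]

T = [-42/65 0 94/65 0; 0 2 0 0; -102/65 0 -147/130 0; 0 0 0 1]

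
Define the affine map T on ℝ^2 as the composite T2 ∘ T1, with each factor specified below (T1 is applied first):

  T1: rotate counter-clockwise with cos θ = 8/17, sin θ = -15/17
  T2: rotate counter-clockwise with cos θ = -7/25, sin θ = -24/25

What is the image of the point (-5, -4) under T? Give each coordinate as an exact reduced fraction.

T(p) = (1732/425, 2099/425)

T1 rotate counter-clockwise with cos θ = 8/17, sin θ = -15/17: (-5, -4) → (-100/17, 43/17)
T2 rotate counter-clockwise with cos θ = -7/25, sin θ = -24/25: (-100/17, 43/17) → (1732/425, 2099/425)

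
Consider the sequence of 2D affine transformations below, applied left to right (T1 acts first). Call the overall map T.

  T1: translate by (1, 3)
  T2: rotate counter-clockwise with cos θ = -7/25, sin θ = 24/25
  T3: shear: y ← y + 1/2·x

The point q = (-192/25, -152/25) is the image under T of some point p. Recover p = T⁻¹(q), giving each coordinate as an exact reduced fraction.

p = (-1, 5)

T1 = [1 0 1; 0 1 3; 0 0 1]
T2·T1 = [-7/25 -24/25 -79/25; 24/25 -7/25 3/25; 0 0 1]
T3·…·T1 = [-7/25 -24/25 -79/25; 41/50 -19/25 -73/50; 0 0 1]
det M = 1; M⁻¹ = [-19/25 24/25 -1; -41/50 -7/25 -3; 0 0 1]
M⁻¹ · (-192/25, -152/25)ᵀ = (-1, 5)ᵀ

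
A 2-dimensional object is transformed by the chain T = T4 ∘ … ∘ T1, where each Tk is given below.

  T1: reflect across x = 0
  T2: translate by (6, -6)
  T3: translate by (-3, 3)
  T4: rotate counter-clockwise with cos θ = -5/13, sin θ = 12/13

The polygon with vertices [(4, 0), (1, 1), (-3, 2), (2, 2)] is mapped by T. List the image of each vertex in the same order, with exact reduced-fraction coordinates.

T1 reflect across x = 0: (4, 0) → (-4, 0); (1, 1) → (-1, 1); (-3, 2) → (3, 2); (2, 2) → (-2, 2)
T2 translate by (6, -6): (-4, 0) → (2, -6); (-1, 1) → (5, -5); (3, 2) → (9, -4); (-2, 2) → (4, -4)
T3 translate by (-3, 3): (2, -6) → (-1, -3); (5, -5) → (2, -2); (9, -4) → (6, -1); (4, -4) → (1, -1)
T4 rotate counter-clockwise with cos θ = -5/13, sin θ = 12/13: (-1, -3) → (41/13, 3/13); (2, -2) → (14/13, 34/13); (6, -1) → (-18/13, 77/13); (1, -1) → (7/13, 17/13)

image vertices: (41/13, 3/13), (14/13, 34/13), (-18/13, 77/13), (7/13, 17/13)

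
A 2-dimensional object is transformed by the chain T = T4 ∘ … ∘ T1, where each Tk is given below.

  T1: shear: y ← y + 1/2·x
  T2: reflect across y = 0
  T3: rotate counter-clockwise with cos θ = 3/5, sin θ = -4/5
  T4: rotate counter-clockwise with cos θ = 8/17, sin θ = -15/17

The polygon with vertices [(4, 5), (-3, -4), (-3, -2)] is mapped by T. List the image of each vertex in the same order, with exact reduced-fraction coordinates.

T1 shear: y ← y + 1/2·x: (4, 5) → (4, 7); (-3, -4) → (-3, -11/2); (-3, -2) → (-3, -7/2)
T2 reflect across y = 0: (4, 7) → (4, -7); (-3, -11/2) → (-3, 11/2); (-3, -7/2) → (-3, 7/2)
T3 rotate counter-clockwise with cos θ = 3/5, sin θ = -4/5: (4, -7) → (-16/5, -37/5); (-3, 11/2) → (13/5, 57/10); (-3, 7/2) → (1, 9/2)
T4 rotate counter-clockwise with cos θ = 8/17, sin θ = -15/17: (-16/5, -37/5) → (-683/85, -56/85); (13/5, 57/10) → (1063/170, 33/85); (1, 9/2) → (151/34, 21/17)

image vertices: (-683/85, -56/85), (1063/170, 33/85), (151/34, 21/17)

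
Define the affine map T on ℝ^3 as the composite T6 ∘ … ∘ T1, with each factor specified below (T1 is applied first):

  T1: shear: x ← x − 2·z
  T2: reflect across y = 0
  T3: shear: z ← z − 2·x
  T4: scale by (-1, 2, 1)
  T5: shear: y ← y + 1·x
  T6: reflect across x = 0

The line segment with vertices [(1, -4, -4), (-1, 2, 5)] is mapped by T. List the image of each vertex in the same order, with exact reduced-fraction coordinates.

image vertices: (9, -1, -22), (-11, 7, 27)

T1 shear: x ← x − 2·z: (1, -4, -4) → (9, -4, -4); (-1, 2, 5) → (-11, 2, 5)
T2 reflect across y = 0: (9, -4, -4) → (9, 4, -4); (-11, 2, 5) → (-11, -2, 5)
T3 shear: z ← z − 2·x: (9, 4, -4) → (9, 4, -22); (-11, -2, 5) → (-11, -2, 27)
T4 scale by (-1, 2, 1): (9, 4, -22) → (-9, 8, -22); (-11, -2, 27) → (11, -4, 27)
T5 shear: y ← y + 1·x: (-9, 8, -22) → (-9, -1, -22); (11, -4, 27) → (11, 7, 27)
T6 reflect across x = 0: (-9, -1, -22) → (9, -1, -22); (11, 7, 27) → (-11, 7, 27)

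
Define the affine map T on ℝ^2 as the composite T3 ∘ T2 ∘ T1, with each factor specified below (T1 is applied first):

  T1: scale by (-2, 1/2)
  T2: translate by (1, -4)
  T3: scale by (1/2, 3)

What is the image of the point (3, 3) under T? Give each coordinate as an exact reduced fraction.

T(p) = (-5/2, -15/2)

T1 scale by (-2, 1/2): (3, 3) → (-6, 3/2)
T2 translate by (1, -4): (-6, 3/2) → (-5, -5/2)
T3 scale by (1/2, 3): (-5, -5/2) → (-5/2, -15/2)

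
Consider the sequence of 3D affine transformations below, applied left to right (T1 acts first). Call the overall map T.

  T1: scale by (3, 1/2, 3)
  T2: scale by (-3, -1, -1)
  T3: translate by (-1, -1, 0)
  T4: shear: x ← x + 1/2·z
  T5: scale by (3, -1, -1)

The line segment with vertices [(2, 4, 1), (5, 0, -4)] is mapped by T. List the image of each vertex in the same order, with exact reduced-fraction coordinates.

image vertices: (-123/2, 3, 3), (-120, 1, -12)

T1 scale by (3, 1/2, 3): (2, 4, 1) → (6, 2, 3); (5, 0, -4) → (15, 0, -12)
T2 scale by (-3, -1, -1): (6, 2, 3) → (-18, -2, -3); (15, 0, -12) → (-45, 0, 12)
T3 translate by (-1, -1, 0): (-18, -2, -3) → (-19, -3, -3); (-45, 0, 12) → (-46, -1, 12)
T4 shear: x ← x + 1/2·z: (-19, -3, -3) → (-41/2, -3, -3); (-46, -1, 12) → (-40, -1, 12)
T5 scale by (3, -1, -1): (-41/2, -3, -3) → (-123/2, 3, 3); (-40, -1, 12) → (-120, 1, -12)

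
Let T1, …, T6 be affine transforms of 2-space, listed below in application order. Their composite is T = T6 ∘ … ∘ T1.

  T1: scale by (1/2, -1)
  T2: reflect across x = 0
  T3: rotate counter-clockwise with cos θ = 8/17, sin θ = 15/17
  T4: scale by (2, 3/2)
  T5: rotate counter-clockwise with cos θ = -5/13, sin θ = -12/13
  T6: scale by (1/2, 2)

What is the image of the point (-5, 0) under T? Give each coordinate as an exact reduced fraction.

T(p) = (475/442, -3045/442)

T1 scale by (1/2, -1): (-5, 0) → (-5/2, 0)
T2 reflect across x = 0: (-5/2, 0) → (5/2, 0)
T3 rotate counter-clockwise with cos θ = 8/17, sin θ = 15/17: (5/2, 0) → (20/17, 75/34)
T4 scale by (2, 3/2): (20/17, 75/34) → (40/17, 225/68)
T5 rotate counter-clockwise with cos θ = -5/13, sin θ = -12/13: (40/17, 225/68) → (475/221, -3045/884)
T6 scale by (1/2, 2): (475/221, -3045/884) → (475/442, -3045/442)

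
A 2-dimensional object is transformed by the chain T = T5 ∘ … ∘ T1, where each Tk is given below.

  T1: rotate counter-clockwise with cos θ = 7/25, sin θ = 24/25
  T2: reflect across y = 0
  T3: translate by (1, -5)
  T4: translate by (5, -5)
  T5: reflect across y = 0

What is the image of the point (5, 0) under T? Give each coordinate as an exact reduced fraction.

T(p) = (37/5, 74/5)

T1 rotate counter-clockwise with cos θ = 7/25, sin θ = 24/25: (5, 0) → (7/5, 24/5)
T2 reflect across y = 0: (7/5, 24/5) → (7/5, -24/5)
T3 translate by (1, -5): (7/5, -24/5) → (12/5, -49/5)
T4 translate by (5, -5): (12/5, -49/5) → (37/5, -74/5)
T5 reflect across y = 0: (37/5, -74/5) → (37/5, 74/5)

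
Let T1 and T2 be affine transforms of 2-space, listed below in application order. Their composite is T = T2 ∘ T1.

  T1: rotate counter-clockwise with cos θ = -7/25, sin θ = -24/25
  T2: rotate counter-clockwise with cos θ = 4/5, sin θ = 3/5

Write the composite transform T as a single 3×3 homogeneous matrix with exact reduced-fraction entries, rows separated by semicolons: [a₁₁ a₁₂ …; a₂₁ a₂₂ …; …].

T1 = [-7/25 24/25 0; -24/25 -7/25 0; 0 0 1]
T2·T1 = [44/125 117/125 0; -117/125 44/125 0; 0 0 1]

T = [44/125 117/125 0; -117/125 44/125 0; 0 0 1]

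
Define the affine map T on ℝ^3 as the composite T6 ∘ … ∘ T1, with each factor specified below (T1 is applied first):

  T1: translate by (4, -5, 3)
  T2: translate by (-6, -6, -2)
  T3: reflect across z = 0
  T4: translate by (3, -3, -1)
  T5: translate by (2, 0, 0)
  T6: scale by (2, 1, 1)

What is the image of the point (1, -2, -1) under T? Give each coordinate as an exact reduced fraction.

T1 translate by (4, -5, 3): (1, -2, -1) → (5, -7, 2)
T2 translate by (-6, -6, -2): (5, -7, 2) → (-1, -13, 0)
T3 reflect across z = 0: (-1, -13, 0) → (-1, -13, 0)
T4 translate by (3, -3, -1): (-1, -13, 0) → (2, -16, -1)
T5 translate by (2, 0, 0): (2, -16, -1) → (4, -16, -1)
T6 scale by (2, 1, 1): (4, -16, -1) → (8, -16, -1)

T(p) = (8, -16, -1)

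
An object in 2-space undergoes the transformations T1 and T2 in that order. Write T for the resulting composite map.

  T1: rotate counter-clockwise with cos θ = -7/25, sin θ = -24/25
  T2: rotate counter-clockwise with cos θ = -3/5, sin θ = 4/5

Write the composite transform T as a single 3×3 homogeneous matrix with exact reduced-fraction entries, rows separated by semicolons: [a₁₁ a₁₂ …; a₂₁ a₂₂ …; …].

T = [117/125 -44/125 0; 44/125 117/125 0; 0 0 1]

T1 = [-7/25 24/25 0; -24/25 -7/25 0; 0 0 1]
T2·T1 = [117/125 -44/125 0; 44/125 117/125 0; 0 0 1]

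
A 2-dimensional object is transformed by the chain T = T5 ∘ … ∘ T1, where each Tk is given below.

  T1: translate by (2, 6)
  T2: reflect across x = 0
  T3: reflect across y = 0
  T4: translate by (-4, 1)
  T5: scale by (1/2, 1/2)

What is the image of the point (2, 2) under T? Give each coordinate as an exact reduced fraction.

T1 translate by (2, 6): (2, 2) → (4, 8)
T2 reflect across x = 0: (4, 8) → (-4, 8)
T3 reflect across y = 0: (-4, 8) → (-4, -8)
T4 translate by (-4, 1): (-4, -8) → (-8, -7)
T5 scale by (1/2, 1/2): (-8, -7) → (-4, -7/2)

T(p) = (-4, -7/2)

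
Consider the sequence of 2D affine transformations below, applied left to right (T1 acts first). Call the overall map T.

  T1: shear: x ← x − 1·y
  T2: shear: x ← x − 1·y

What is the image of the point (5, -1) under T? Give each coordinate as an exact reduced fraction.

T(p) = (7, -1)

T1 shear: x ← x − 1·y: (5, -1) → (6, -1)
T2 shear: x ← x − 1·y: (6, -1) → (7, -1)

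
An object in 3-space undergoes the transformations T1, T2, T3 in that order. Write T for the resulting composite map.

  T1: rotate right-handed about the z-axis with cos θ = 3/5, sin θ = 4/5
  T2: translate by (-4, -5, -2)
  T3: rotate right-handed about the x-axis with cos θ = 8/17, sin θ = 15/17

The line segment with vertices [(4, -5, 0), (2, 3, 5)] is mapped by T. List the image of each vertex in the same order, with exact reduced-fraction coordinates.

T1 rotate right-handed about the z-axis with cos θ = 3/5, sin θ = 4/5: (4, -5, 0) → (32/5, 1/5, 0); (2, 3, 5) → (-6/5, 17/5, 5)
T2 translate by (-4, -5, -2): (32/5, 1/5, 0) → (12/5, -24/5, -2); (-6/5, 17/5, 5) → (-26/5, -8/5, 3)
T3 rotate right-handed about the x-axis with cos θ = 8/17, sin θ = 15/17: (12/5, -24/5, -2) → (12/5, -42/85, -88/17); (-26/5, -8/5, 3) → (-26/5, -17/5, 0)

image vertices: (12/5, -42/85, -88/17), (-26/5, -17/5, 0)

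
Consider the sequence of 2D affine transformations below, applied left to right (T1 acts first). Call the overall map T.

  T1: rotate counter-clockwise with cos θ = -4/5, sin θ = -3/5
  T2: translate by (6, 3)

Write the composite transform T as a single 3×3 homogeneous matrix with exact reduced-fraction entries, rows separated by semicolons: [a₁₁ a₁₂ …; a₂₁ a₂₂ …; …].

T = [-4/5 3/5 6; -3/5 -4/5 3; 0 0 1]

T1 = [-4/5 3/5 0; -3/5 -4/5 0; 0 0 1]
T2·T1 = [-4/5 3/5 6; -3/5 -4/5 3; 0 0 1]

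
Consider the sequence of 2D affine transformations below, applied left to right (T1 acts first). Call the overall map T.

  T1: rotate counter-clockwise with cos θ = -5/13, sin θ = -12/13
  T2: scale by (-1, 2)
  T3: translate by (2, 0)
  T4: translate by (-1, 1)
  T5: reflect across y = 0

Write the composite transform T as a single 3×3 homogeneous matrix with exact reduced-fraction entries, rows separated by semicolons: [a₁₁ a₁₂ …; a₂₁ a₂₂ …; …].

T = [5/13 -12/13 1; 24/13 10/13 -1; 0 0 1]

T1 = [-5/13 12/13 0; -12/13 -5/13 0; 0 0 1]
T2·T1 = [5/13 -12/13 0; -24/13 -10/13 0; 0 0 1]
T3·…·T1 = [5/13 -12/13 2; -24/13 -10/13 0; 0 0 1]
T4·…·T1 = [5/13 -12/13 1; -24/13 -10/13 1; 0 0 1]
T5·…·T1 = [5/13 -12/13 1; 24/13 10/13 -1; 0 0 1]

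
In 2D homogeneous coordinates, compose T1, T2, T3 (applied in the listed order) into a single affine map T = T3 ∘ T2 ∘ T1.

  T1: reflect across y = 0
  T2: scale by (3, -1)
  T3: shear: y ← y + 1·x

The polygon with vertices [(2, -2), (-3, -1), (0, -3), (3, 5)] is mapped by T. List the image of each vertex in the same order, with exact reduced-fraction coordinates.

T1 reflect across y = 0: (2, -2) → (2, 2); (-3, -1) → (-3, 1); (0, -3) → (0, 3); (3, 5) → (3, -5)
T2 scale by (3, -1): (2, 2) → (6, -2); (-3, 1) → (-9, -1); (0, 3) → (0, -3); (3, -5) → (9, 5)
T3 shear: y ← y + 1·x: (6, -2) → (6, 4); (-9, -1) → (-9, -10); (0, -3) → (0, -3); (9, 5) → (9, 14)

image vertices: (6, 4), (-9, -10), (0, -3), (9, 14)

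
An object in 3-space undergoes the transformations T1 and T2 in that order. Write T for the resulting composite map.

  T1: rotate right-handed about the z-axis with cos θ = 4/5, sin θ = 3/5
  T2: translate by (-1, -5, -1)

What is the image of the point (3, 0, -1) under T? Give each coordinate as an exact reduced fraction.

T1 rotate right-handed about the z-axis with cos θ = 4/5, sin θ = 3/5: (3, 0, -1) → (12/5, 9/5, -1)
T2 translate by (-1, -5, -1): (12/5, 9/5, -1) → (7/5, -16/5, -2)

T(p) = (7/5, -16/5, -2)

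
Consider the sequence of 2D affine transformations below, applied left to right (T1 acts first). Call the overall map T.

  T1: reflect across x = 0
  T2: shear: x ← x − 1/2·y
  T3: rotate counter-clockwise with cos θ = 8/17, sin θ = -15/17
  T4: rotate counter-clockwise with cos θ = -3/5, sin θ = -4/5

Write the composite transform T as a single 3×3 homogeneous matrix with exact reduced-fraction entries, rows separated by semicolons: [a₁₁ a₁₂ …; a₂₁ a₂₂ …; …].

T = [84/85 29/85 0; -13/85 -181/170 0; 0 0 1]

T1 = [-1 0 0; 0 1 0; 0 0 1]
T2·T1 = [-1 -1/2 0; 0 1 0; 0 0 1]
T3·…·T1 = [-8/17 11/17 0; 15/17 31/34 0; 0 0 1]
T4·…·T1 = [84/85 29/85 0; -13/85 -181/170 0; 0 0 1]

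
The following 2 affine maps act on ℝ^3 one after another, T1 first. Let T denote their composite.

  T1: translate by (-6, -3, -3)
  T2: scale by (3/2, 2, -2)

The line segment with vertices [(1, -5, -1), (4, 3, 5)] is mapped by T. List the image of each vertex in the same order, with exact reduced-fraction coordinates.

T1 translate by (-6, -3, -3): (1, -5, -1) → (-5, -8, -4); (4, 3, 5) → (-2, 0, 2)
T2 scale by (3/2, 2, -2): (-5, -8, -4) → (-15/2, -16, 8); (-2, 0, 2) → (-3, 0, -4)

image vertices: (-15/2, -16, 8), (-3, 0, -4)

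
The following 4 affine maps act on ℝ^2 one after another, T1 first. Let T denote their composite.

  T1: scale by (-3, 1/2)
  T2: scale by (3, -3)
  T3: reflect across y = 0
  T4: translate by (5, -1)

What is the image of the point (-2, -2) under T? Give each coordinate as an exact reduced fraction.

T(p) = (23, -4)

T1 scale by (-3, 1/2): (-2, -2) → (6, -1)
T2 scale by (3, -3): (6, -1) → (18, 3)
T3 reflect across y = 0: (18, 3) → (18, -3)
T4 translate by (5, -1): (18, -3) → (23, -4)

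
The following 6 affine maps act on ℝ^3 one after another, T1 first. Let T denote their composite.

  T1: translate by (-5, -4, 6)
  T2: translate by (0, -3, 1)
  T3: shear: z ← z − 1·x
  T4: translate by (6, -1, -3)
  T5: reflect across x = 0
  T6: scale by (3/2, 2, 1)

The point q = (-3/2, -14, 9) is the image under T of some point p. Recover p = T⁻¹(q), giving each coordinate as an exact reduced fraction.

p = (0, 1, 0)

T1 = [1 0 0 -5; 0 1 0 -4; 0 0 1 6; 0 0 0 1]
T2·T1 = [1 0 0 -5; 0 1 0 -7; 0 0 1 7; 0 0 0 1]
T3·…·T1 = [1 0 0 -5; 0 1 0 -7; -1 0 1 12; 0 0 0 1]
T4·…·T1 = [1 0 0 1; 0 1 0 -8; -1 0 1 9; 0 0 0 1]
T5·…·T1 = [-1 0 0 -1; 0 1 0 -8; -1 0 1 9; 0 0 0 1]
T6·…·T1 = [-3/2 0 0 -3/2; 0 2 0 -16; -1 0 1 9; 0 0 0 1]
det M = -3; M⁻¹ = [-2/3 0 0 -1; 0 1/2 0 8; -2/3 0 1 -10; 0 0 0 1]
M⁻¹ · (-3/2, -14, 9)ᵀ = (0, 1, 0)ᵀ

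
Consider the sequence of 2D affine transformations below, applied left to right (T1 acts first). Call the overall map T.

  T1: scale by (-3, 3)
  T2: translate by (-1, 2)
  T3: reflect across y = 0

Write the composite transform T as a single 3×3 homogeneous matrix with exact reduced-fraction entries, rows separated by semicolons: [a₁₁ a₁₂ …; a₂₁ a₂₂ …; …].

T1 = [-3 0 0; 0 3 0; 0 0 1]
T2·T1 = [-3 0 -1; 0 3 2; 0 0 1]
T3·…·T1 = [-3 0 -1; 0 -3 -2; 0 0 1]

T = [-3 0 -1; 0 -3 -2; 0 0 1]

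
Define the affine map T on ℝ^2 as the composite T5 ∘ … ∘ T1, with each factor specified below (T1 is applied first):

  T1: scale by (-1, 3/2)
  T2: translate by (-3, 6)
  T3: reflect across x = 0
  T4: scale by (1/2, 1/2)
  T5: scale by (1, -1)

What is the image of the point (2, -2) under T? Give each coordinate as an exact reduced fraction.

T1 scale by (-1, 3/2): (2, -2) → (-2, -3)
T2 translate by (-3, 6): (-2, -3) → (-5, 3)
T3 reflect across x = 0: (-5, 3) → (5, 3)
T4 scale by (1/2, 1/2): (5, 3) → (5/2, 3/2)
T5 scale by (1, -1): (5/2, 3/2) → (5/2, -3/2)

T(p) = (5/2, -3/2)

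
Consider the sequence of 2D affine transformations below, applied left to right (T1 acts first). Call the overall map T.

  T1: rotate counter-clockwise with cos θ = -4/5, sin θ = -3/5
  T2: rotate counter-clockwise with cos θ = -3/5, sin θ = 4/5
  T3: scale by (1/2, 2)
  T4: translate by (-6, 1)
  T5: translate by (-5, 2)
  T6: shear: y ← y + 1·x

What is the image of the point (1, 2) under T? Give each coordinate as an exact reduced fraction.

T(p) = (-256/25, -99/25)

T1 rotate counter-clockwise with cos θ = -4/5, sin θ = -3/5: (1, 2) → (2/5, -11/5)
T2 rotate counter-clockwise with cos θ = -3/5, sin θ = 4/5: (2/5, -11/5) → (38/25, 41/25)
T3 scale by (1/2, 2): (38/25, 41/25) → (19/25, 82/25)
T4 translate by (-6, 1): (19/25, 82/25) → (-131/25, 107/25)
T5 translate by (-5, 2): (-131/25, 107/25) → (-256/25, 157/25)
T6 shear: y ← y + 1·x: (-256/25, 157/25) → (-256/25, -99/25)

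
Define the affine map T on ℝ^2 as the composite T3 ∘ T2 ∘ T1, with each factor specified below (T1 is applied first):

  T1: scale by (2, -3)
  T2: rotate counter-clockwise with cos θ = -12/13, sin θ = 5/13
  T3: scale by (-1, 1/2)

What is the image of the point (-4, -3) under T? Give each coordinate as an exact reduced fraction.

T1 scale by (2, -3): (-4, -3) → (-8, 9)
T2 rotate counter-clockwise with cos θ = -12/13, sin θ = 5/13: (-8, 9) → (51/13, -148/13)
T3 scale by (-1, 1/2): (51/13, -148/13) → (-51/13, -74/13)

T(p) = (-51/13, -74/13)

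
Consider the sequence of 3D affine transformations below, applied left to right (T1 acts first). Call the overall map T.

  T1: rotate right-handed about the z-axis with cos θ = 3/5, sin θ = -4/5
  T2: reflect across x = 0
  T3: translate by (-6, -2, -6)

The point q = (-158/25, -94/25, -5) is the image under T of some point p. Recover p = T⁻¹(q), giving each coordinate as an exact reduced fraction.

T1 = [3/5 4/5 0 0; -4/5 3/5 0 0; 0 0 1 0; 0 0 0 1]
T2·T1 = [-3/5 -4/5 0 0; -4/5 3/5 0 0; 0 0 1 0; 0 0 0 1]
T3·…·T1 = [-3/5 -4/5 0 -6; -4/5 3/5 0 -2; 0 0 1 -6; 0 0 0 1]
det M = -1; M⁻¹ = [-3/5 -4/5 0 -26/5; -4/5 3/5 0 -18/5; 0 0 1 6; 0 0 0 1]
M⁻¹ · (-158/25, -94/25, -5)ᵀ = (8/5, -4/5, 1)ᵀ

p = (8/5, -4/5, 1)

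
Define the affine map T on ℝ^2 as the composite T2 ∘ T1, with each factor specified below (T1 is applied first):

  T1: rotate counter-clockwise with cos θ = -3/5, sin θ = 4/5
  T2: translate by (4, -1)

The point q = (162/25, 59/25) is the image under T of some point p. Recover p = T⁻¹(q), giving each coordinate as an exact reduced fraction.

T1 = [-3/5 -4/5 0; 4/5 -3/5 0; 0 0 1]
T2·T1 = [-3/5 -4/5 4; 4/5 -3/5 -1; 0 0 1]
det M = 1; M⁻¹ = [-3/5 4/5 16/5; -4/5 -3/5 13/5; 0 0 1]
M⁻¹ · (162/25, 59/25)ᵀ = (6/5, -4)ᵀ

p = (6/5, -4)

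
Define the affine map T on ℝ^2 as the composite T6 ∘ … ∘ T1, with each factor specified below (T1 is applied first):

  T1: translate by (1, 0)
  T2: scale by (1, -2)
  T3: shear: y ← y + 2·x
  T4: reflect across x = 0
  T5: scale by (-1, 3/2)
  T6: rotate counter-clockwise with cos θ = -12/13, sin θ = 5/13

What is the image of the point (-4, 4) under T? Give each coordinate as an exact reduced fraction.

T1 translate by (1, 0): (-4, 4) → (-3, 4)
T2 scale by (1, -2): (-3, 4) → (-3, -8)
T3 shear: y ← y + 2·x: (-3, -8) → (-3, -14)
T4 reflect across x = 0: (-3, -14) → (3, -14)
T5 scale by (-1, 3/2): (3, -14) → (-3, -21)
T6 rotate counter-clockwise with cos θ = -12/13, sin θ = 5/13: (-3, -21) → (141/13, 237/13)

T(p) = (141/13, 237/13)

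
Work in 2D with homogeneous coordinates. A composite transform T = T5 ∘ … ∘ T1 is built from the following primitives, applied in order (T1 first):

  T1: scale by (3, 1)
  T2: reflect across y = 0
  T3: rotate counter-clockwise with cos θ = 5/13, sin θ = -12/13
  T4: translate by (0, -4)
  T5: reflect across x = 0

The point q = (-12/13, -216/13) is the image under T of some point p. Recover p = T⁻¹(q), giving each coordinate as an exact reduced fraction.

T1 = [3 0 0; 0 1 0; 0 0 1]
T2·T1 = [3 0 0; 0 -1 0; 0 0 1]
T3·…·T1 = [15/13 -12/13 0; -36/13 -5/13 0; 0 0 1]
T4·…·T1 = [15/13 -12/13 0; -36/13 -5/13 -4; 0 0 1]
T5·…·T1 = [-15/13 12/13 0; -36/13 -5/13 -4; 0 0 1]
det M = 3; M⁻¹ = [-5/39 -4/13 -16/13; 12/13 -5/13 -20/13; 0 0 1]
M⁻¹ · (-12/13, -216/13)ᵀ = (4, 4)ᵀ

p = (4, 4)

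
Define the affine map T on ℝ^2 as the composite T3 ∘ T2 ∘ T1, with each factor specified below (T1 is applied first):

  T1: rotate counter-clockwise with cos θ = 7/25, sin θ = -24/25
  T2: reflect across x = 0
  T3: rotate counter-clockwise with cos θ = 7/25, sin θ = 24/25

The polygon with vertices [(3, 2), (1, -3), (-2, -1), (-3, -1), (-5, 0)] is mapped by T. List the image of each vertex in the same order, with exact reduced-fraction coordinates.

T1 rotate counter-clockwise with cos θ = 7/25, sin θ = -24/25: (3, 2) → (69/25, -58/25); (1, -3) → (-13/5, -9/5); (-2, -1) → (-38/25, 41/25); (-3, -1) → (-9/5, 13/5); (-5, 0) → (-7/5, 24/5)
T2 reflect across x = 0: (69/25, -58/25) → (-69/25, -58/25); (-13/5, -9/5) → (13/5, -9/5); (-38/25, 41/25) → (38/25, 41/25); (-9/5, 13/5) → (9/5, 13/5); (-7/5, 24/5) → (7/5, 24/5)
T3 rotate counter-clockwise with cos θ = 7/25, sin θ = 24/25: (-69/25, -58/25) → (909/625, -2062/625); (13/5, -9/5) → (307/125, 249/125); (38/25, 41/25) → (-718/625, 1199/625); (9/5, 13/5) → (-249/125, 307/125); (7/5, 24/5) → (-527/125, 336/125)

image vertices: (909/625, -2062/625), (307/125, 249/125), (-718/625, 1199/625), (-249/125, 307/125), (-527/125, 336/125)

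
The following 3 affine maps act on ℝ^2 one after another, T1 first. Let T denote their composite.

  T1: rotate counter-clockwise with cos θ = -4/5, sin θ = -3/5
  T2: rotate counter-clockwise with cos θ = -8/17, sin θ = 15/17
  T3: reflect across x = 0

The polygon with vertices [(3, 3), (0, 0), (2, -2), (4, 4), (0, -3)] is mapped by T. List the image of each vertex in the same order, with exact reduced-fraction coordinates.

T1 rotate counter-clockwise with cos θ = -4/5, sin θ = -3/5: (3, 3) → (-3/5, -21/5); (0, 0) → (0, 0); (2, -2) → (-14/5, 2/5); (4, 4) → (-4/5, -28/5); (0, -3) → (-9/5, 12/5)
T2 rotate counter-clockwise with cos θ = -8/17, sin θ = 15/17: (-3/5, -21/5) → (339/85, 123/85); (0, 0) → (0, 0); (-14/5, 2/5) → (82/85, -226/85); (-4/5, -28/5) → (452/85, 164/85); (-9/5, 12/5) → (-108/85, -231/85)
T3 reflect across x = 0: (339/85, 123/85) → (-339/85, 123/85); (0, 0) → (0, 0); (82/85, -226/85) → (-82/85, -226/85); (452/85, 164/85) → (-452/85, 164/85); (-108/85, -231/85) → (108/85, -231/85)

image vertices: (-339/85, 123/85), (0, 0), (-82/85, -226/85), (-452/85, 164/85), (108/85, -231/85)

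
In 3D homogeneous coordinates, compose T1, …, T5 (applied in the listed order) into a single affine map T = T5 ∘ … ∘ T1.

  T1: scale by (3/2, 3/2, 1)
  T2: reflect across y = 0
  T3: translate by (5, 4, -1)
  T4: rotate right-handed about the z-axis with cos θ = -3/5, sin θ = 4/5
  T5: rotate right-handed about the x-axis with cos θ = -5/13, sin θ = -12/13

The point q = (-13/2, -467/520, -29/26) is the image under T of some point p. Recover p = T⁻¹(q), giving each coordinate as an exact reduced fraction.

p = (0, -1/4, 3/5)

T1 = [3/2 0 0 0; 0 3/2 0 0; 0 0 1 0; 0 0 0 1]
T2·T1 = [3/2 0 0 0; 0 -3/2 0 0; 0 0 1 0; 0 0 0 1]
T3·…·T1 = [3/2 0 0 5; 0 -3/2 0 4; 0 0 1 -1; 0 0 0 1]
T4·…·T1 = [-9/10 6/5 0 -31/5; 6/5 9/10 0 8/5; 0 0 1 -1; 0 0 0 1]
T5·…·T1 = [-9/10 6/5 0 -31/5; -6/13 -9/26 12/13 -20/13; -72/65 -54/65 -5/13 -71/65; 0 0 0 1]
det M = -9/4; M⁻¹ = [-2/5 -8/39 -32/65 -10/3; 8/15 -2/13 -24/65 8/3; 0 12/13 -5/13 1; 0 0 0 1]
M⁻¹ · (-13/2, -467/520, -29/26)ᵀ = (0, -1/4, 3/5)ᵀ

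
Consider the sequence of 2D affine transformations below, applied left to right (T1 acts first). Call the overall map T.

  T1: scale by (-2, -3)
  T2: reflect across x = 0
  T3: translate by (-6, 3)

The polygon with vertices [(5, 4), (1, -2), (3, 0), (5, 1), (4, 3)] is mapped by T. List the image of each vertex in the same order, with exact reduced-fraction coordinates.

image vertices: (4, -9), (-4, 9), (0, 3), (4, 0), (2, -6)

T1 scale by (-2, -3): (5, 4) → (-10, -12); (1, -2) → (-2, 6); (3, 0) → (-6, 0); (5, 1) → (-10, -3); (4, 3) → (-8, -9)
T2 reflect across x = 0: (-10, -12) → (10, -12); (-2, 6) → (2, 6); (-6, 0) → (6, 0); (-10, -3) → (10, -3); (-8, -9) → (8, -9)
T3 translate by (-6, 3): (10, -12) → (4, -9); (2, 6) → (-4, 9); (6, 0) → (0, 3); (10, -3) → (4, 0); (8, -9) → (2, -6)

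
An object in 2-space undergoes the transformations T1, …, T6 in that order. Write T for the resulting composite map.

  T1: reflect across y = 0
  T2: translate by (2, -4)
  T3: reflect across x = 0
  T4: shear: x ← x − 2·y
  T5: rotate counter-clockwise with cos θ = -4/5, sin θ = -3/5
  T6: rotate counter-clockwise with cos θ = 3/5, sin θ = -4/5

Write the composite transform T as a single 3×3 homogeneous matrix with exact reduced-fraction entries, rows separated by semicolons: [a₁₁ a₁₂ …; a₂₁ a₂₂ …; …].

T1 = [1 0 0; 0 -1 0; 0 0 1]
T2·T1 = [1 0 2; 0 -1 -4; 0 0 1]
T3·…·T1 = [-1 0 -2; 0 -1 -4; 0 0 1]
T4·…·T1 = [-1 2 6; 0 -1 -4; 0 0 1]
T5·…·T1 = [4/5 -11/5 -36/5; 3/5 -2/5 -2/5; 0 0 1]
T6·…·T1 = [24/25 -41/25 -116/25; -7/25 38/25 138/25; 0 0 1]

T = [24/25 -41/25 -116/25; -7/25 38/25 138/25; 0 0 1]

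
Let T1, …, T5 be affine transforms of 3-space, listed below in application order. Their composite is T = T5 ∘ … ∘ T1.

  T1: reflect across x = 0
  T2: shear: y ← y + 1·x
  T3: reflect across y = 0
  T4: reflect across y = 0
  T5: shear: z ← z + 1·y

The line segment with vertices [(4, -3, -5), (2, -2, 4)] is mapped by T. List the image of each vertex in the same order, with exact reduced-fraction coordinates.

image vertices: (-4, -7, -12), (-2, -4, 0)

T1 reflect across x = 0: (4, -3, -5) → (-4, -3, -5); (2, -2, 4) → (-2, -2, 4)
T2 shear: y ← y + 1·x: (-4, -3, -5) → (-4, -7, -5); (-2, -2, 4) → (-2, -4, 4)
T3 reflect across y = 0: (-4, -7, -5) → (-4, 7, -5); (-2, -4, 4) → (-2, 4, 4)
T4 reflect across y = 0: (-4, 7, -5) → (-4, -7, -5); (-2, 4, 4) → (-2, -4, 4)
T5 shear: z ← z + 1·y: (-4, -7, -5) → (-4, -7, -12); (-2, -4, 4) → (-2, -4, 0)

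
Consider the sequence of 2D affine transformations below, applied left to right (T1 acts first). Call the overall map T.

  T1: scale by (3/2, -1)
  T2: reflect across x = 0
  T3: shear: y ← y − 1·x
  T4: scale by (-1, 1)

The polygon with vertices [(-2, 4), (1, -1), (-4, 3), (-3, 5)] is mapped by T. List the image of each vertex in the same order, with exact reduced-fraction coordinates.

image vertices: (-3, -7), (3/2, 5/2), (-6, -9), (-9/2, -19/2)

T1 scale by (3/2, -1): (-2, 4) → (-3, -4); (1, -1) → (3/2, 1); (-4, 3) → (-6, -3); (-3, 5) → (-9/2, -5)
T2 reflect across x = 0: (-3, -4) → (3, -4); (3/2, 1) → (-3/2, 1); (-6, -3) → (6, -3); (-9/2, -5) → (9/2, -5)
T3 shear: y ← y − 1·x: (3, -4) → (3, -7); (-3/2, 1) → (-3/2, 5/2); (6, -3) → (6, -9); (9/2, -5) → (9/2, -19/2)
T4 scale by (-1, 1): (3, -7) → (-3, -7); (-3/2, 5/2) → (3/2, 5/2); (6, -9) → (-6, -9); (9/2, -19/2) → (-9/2, -19/2)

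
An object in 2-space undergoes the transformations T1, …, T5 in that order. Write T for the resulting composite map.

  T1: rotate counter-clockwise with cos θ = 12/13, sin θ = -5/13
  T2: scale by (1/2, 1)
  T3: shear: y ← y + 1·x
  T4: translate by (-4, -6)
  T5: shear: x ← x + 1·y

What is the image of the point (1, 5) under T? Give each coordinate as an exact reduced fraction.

T1 rotate counter-clockwise with cos θ = 12/13, sin θ = -5/13: (1, 5) → (37/13, 55/13)
T2 scale by (1/2, 1): (37/13, 55/13) → (37/26, 55/13)
T3 shear: y ← y + 1·x: (37/26, 55/13) → (37/26, 147/26)
T4 translate by (-4, -6): (37/26, 147/26) → (-67/26, -9/26)
T5 shear: x ← x + 1·y: (-67/26, -9/26) → (-38/13, -9/26)

T(p) = (-38/13, -9/26)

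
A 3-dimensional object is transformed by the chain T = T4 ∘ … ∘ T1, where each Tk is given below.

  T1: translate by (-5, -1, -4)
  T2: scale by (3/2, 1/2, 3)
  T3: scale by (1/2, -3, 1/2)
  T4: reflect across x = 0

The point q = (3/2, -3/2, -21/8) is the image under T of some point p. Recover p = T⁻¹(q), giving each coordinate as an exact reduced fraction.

T1 = [1 0 0 -5; 0 1 0 -1; 0 0 1 -4; 0 0 0 1]
T2·T1 = [3/2 0 0 -15/2; 0 1/2 0 -1/2; 0 0 3 -12; 0 0 0 1]
T3·…·T1 = [3/4 0 0 -15/4; 0 -3/2 0 3/2; 0 0 3/2 -6; 0 0 0 1]
T4·…·T1 = [-3/4 0 0 15/4; 0 -3/2 0 3/2; 0 0 3/2 -6; 0 0 0 1]
det M = 27/16; M⁻¹ = [-4/3 0 0 5; 0 -2/3 0 1; 0 0 2/3 4; 0 0 0 1]
M⁻¹ · (3/2, -3/2, -21/8)ᵀ = (3, 2, 9/4)ᵀ

p = (3, 2, 9/4)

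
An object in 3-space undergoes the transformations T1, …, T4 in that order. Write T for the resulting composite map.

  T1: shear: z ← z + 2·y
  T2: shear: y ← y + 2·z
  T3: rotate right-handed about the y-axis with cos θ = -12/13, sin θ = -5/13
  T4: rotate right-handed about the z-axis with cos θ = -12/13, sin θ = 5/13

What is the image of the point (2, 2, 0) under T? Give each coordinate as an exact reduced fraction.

T1 shear: z ← z + 2·y: (2, 2, 0) → (2, 2, 4)
T2 shear: y ← y + 2·z: (2, 2, 4) → (2, 10, 4)
T3 rotate right-handed about the y-axis with cos θ = -12/13, sin θ = -5/13: (2, 10, 4) → (-44/13, 10, -38/13)
T4 rotate right-handed about the z-axis with cos θ = -12/13, sin θ = 5/13: (-44/13, 10, -38/13) → (-122/169, -1780/169, -38/13)

T(p) = (-122/169, -1780/169, -38/13)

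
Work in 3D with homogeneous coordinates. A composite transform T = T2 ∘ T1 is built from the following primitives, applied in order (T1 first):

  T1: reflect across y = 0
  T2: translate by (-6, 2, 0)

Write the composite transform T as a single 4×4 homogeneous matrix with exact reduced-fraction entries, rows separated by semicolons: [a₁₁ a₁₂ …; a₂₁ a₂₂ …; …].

T1 = [1 0 0 0; 0 -1 0 0; 0 0 1 0; 0 0 0 1]
T2·T1 = [1 0 0 -6; 0 -1 0 2; 0 0 1 0; 0 0 0 1]

T = [1 0 0 -6; 0 -1 0 2; 0 0 1 0; 0 0 0 1]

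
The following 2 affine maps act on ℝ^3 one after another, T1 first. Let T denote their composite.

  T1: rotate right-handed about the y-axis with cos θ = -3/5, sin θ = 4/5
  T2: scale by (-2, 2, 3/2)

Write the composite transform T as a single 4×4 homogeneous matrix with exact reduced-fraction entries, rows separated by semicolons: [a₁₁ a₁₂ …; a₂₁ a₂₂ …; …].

T1 = [-3/5 0 4/5 0; 0 1 0 0; -4/5 0 -3/5 0; 0 0 0 1]
T2·T1 = [6/5 0 -8/5 0; 0 2 0 0; -6/5 0 -9/10 0; 0 0 0 1]

T = [6/5 0 -8/5 0; 0 2 0 0; -6/5 0 -9/10 0; 0 0 0 1]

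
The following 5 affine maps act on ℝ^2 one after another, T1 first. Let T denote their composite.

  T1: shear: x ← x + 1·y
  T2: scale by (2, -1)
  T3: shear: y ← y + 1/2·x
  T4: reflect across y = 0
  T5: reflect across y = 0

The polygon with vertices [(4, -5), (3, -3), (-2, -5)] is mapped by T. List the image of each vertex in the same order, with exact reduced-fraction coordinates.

T1 shear: x ← x + 1·y: (4, -5) → (-1, -5); (3, -3) → (0, -3); (-2, -5) → (-7, -5)
T2 scale by (2, -1): (-1, -5) → (-2, 5); (0, -3) → (0, 3); (-7, -5) → (-14, 5)
T3 shear: y ← y + 1/2·x: (-2, 5) → (-2, 4); (0, 3) → (0, 3); (-14, 5) → (-14, -2)
T4 reflect across y = 0: (-2, 4) → (-2, -4); (0, 3) → (0, -3); (-14, -2) → (-14, 2)
T5 reflect across y = 0: (-2, -4) → (-2, 4); (0, -3) → (0, 3); (-14, 2) → (-14, -2)

image vertices: (-2, 4), (0, 3), (-14, -2)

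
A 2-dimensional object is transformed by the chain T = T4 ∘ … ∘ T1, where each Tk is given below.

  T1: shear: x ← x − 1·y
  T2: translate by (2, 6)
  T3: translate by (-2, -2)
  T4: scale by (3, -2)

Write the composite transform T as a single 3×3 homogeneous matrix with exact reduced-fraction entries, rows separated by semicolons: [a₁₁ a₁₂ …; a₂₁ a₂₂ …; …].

T = [3 -3 0; 0 -2 -8; 0 0 1]

T1 = [1 -1 0; 0 1 0; 0 0 1]
T2·T1 = [1 -1 2; 0 1 6; 0 0 1]
T3·…·T1 = [1 -1 0; 0 1 4; 0 0 1]
T4·…·T1 = [3 -3 0; 0 -2 -8; 0 0 1]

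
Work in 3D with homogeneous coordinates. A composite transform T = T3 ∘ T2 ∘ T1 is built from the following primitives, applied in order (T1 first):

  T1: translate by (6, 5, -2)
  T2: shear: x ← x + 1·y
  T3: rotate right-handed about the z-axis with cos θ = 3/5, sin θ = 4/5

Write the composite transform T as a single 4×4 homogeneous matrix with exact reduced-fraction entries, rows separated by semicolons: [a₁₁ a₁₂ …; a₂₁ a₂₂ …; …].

T1 = [1 0 0 6; 0 1 0 5; 0 0 1 -2; 0 0 0 1]
T2·T1 = [1 1 0 11; 0 1 0 5; 0 0 1 -2; 0 0 0 1]
T3·…·T1 = [3/5 -1/5 0 13/5; 4/5 7/5 0 59/5; 0 0 1 -2; 0 0 0 1]

T = [3/5 -1/5 0 13/5; 4/5 7/5 0 59/5; 0 0 1 -2; 0 0 0 1]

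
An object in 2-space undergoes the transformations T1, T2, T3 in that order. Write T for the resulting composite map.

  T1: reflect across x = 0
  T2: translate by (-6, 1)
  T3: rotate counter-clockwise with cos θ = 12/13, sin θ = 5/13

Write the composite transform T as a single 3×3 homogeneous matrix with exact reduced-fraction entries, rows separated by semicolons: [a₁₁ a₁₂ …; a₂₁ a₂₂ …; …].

T1 = [-1 0 0; 0 1 0; 0 0 1]
T2·T1 = [-1 0 -6; 0 1 1; 0 0 1]
T3·…·T1 = [-12/13 -5/13 -77/13; -5/13 12/13 -18/13; 0 0 1]

T = [-12/13 -5/13 -77/13; -5/13 12/13 -18/13; 0 0 1]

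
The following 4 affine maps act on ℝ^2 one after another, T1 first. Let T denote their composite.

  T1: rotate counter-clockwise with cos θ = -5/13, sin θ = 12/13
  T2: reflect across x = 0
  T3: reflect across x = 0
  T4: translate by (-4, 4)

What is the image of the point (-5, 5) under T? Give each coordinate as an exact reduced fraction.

T1 rotate counter-clockwise with cos θ = -5/13, sin θ = 12/13: (-5, 5) → (-35/13, -85/13)
T2 reflect across x = 0: (-35/13, -85/13) → (35/13, -85/13)
T3 reflect across x = 0: (35/13, -85/13) → (-35/13, -85/13)
T4 translate by (-4, 4): (-35/13, -85/13) → (-87/13, -33/13)

T(p) = (-87/13, -33/13)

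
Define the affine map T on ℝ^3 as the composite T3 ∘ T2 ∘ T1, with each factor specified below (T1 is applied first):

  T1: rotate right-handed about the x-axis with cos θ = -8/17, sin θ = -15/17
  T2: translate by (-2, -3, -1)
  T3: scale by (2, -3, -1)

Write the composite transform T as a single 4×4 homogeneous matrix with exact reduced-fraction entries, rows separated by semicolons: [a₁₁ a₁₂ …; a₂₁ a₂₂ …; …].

T1 = [1 0 0 0; 0 -8/17 15/17 0; 0 -15/17 -8/17 0; 0 0 0 1]
T2·T1 = [1 0 0 -2; 0 -8/17 15/17 -3; 0 -15/17 -8/17 -1; 0 0 0 1]
T3·…·T1 = [2 0 0 -4; 0 24/17 -45/17 9; 0 15/17 8/17 1; 0 0 0 1]

T = [2 0 0 -4; 0 24/17 -45/17 9; 0 15/17 8/17 1; 0 0 0 1]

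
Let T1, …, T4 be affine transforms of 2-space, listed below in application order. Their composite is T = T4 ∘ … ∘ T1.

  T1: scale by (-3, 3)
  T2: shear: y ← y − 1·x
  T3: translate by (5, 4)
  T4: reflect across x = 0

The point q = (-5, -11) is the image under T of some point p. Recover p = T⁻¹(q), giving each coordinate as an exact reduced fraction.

T1 = [-3 0 0; 0 3 0; 0 0 1]
T2·T1 = [-3 0 0; 3 3 0; 0 0 1]
T3·…·T1 = [-3 0 5; 3 3 4; 0 0 1]
T4·…·T1 = [3 0 -5; 3 3 4; 0 0 1]
det M = 9; M⁻¹ = [1/3 0 5/3; -1/3 1/3 -3; 0 0 1]
M⁻¹ · (-5, -11)ᵀ = (0, -5)ᵀ

p = (0, -5)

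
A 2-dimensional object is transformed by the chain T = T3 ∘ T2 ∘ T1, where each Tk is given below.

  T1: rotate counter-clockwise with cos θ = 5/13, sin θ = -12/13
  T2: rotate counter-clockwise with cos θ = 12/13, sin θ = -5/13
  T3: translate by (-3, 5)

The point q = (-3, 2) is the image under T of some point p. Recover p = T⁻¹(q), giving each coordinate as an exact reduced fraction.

p = (3, 0)

T1 = [5/13 12/13 0; -12/13 5/13 0; 0 0 1]
T2·T1 = [0 1 0; -1 0 0; 0 0 1]
T3·…·T1 = [0 1 -3; -1 0 5; 0 0 1]
det M = 1; M⁻¹ = [0 -1 5; 1 0 3; 0 0 1]
M⁻¹ · (-3, 2)ᵀ = (3, 0)ᵀ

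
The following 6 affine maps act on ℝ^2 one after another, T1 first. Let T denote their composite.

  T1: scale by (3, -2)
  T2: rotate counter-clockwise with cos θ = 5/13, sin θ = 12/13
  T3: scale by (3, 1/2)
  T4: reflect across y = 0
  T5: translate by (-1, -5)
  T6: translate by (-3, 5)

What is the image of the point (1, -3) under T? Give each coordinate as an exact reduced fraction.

T1 scale by (3, -2): (1, -3) → (3, 6)
T2 rotate counter-clockwise with cos θ = 5/13, sin θ = 12/13: (3, 6) → (-57/13, 66/13)
T3 scale by (3, 1/2): (-57/13, 66/13) → (-171/13, 33/13)
T4 reflect across y = 0: (-171/13, 33/13) → (-171/13, -33/13)
T5 translate by (-1, -5): (-171/13, -33/13) → (-184/13, -98/13)
T6 translate by (-3, 5): (-184/13, -98/13) → (-223/13, -33/13)

T(p) = (-223/13, -33/13)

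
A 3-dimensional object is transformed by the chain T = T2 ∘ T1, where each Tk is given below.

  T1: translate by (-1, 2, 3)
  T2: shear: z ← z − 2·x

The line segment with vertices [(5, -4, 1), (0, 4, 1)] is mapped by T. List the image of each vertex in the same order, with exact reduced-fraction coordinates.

image vertices: (4, -2, -4), (-1, 6, 6)

T1 translate by (-1, 2, 3): (5, -4, 1) → (4, -2, 4); (0, 4, 1) → (-1, 6, 4)
T2 shear: z ← z − 2·x: (4, -2, 4) → (4, -2, -4); (-1, 6, 4) → (-1, 6, 6)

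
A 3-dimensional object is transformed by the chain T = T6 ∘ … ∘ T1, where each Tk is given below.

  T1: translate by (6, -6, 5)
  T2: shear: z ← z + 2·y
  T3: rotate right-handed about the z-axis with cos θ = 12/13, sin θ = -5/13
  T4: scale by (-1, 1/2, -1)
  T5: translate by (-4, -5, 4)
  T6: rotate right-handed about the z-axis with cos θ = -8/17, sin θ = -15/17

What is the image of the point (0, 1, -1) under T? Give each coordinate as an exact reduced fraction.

T(p) = (-66/17, 2365/221, 10)

T1 translate by (6, -6, 5): (0, 1, -1) → (6, -5, 4)
T2 shear: z ← z + 2·y: (6, -5, 4) → (6, -5, -6)
T3 rotate right-handed about the z-axis with cos θ = 12/13, sin θ = -5/13: (6, -5, -6) → (47/13, -90/13, -6)
T4 scale by (-1, 1/2, -1): (47/13, -90/13, -6) → (-47/13, -45/13, 6)
T5 translate by (-4, -5, 4): (-47/13, -45/13, 6) → (-99/13, -110/13, 10)
T6 rotate right-handed about the z-axis with cos θ = -8/17, sin θ = -15/17: (-99/13, -110/13, 10) → (-66/17, 2365/221, 10)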